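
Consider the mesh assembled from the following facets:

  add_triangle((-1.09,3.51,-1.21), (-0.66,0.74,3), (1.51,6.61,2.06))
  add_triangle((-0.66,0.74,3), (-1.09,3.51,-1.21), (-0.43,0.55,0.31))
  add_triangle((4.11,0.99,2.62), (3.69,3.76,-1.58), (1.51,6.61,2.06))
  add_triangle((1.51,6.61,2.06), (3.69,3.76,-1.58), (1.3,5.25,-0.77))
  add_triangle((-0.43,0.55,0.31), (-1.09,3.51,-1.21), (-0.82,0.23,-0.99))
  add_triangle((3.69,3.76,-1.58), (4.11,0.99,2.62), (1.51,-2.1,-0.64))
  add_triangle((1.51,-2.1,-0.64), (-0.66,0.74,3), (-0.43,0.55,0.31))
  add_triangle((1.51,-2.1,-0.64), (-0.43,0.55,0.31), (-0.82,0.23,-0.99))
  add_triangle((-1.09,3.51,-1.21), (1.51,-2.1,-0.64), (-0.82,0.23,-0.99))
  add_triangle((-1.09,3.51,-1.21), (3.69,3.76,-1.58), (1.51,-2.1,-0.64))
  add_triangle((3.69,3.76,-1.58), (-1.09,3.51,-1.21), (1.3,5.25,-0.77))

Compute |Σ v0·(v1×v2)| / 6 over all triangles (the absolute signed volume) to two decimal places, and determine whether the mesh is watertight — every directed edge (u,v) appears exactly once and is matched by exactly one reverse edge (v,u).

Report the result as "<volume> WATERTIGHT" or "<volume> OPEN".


Per-triangle v0·(v1×v2)/6:
  t1: +7.8761
  t2: +0.3678
  t3: +18.9833
  t4: +7.1993
  t5: +0.3569
  t6: +9.7882
  t7: +0.0272
  t8: +0.0454
  t9: +1.0543
  t10: +3.7335
  t11: +3.4414
Σ = +52.8734 → |volume| = 52.87

Directed edges: 33 total; 7 unmatched, e.g. (-0.66,0.74,3)→(1.51,6.61,2.06) → open.

52.87 OPEN


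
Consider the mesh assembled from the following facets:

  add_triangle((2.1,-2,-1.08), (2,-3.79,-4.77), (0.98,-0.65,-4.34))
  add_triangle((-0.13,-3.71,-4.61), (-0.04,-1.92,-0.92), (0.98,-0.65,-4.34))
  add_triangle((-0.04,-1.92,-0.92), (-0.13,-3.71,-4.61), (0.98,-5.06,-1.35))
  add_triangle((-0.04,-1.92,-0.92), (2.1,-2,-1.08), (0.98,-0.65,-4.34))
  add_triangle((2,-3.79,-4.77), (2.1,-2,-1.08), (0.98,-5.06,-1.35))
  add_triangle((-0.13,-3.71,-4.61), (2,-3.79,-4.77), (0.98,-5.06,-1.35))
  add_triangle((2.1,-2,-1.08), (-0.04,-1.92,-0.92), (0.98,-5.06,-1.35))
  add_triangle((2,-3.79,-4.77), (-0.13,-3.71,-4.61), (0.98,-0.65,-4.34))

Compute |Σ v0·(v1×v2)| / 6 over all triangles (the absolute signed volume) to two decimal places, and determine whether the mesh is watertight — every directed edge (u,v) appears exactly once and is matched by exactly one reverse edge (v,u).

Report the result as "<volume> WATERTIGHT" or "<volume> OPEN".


Per-triangle v0·(v1×v2)/6:
  t1: +2.9021
  t2: -0.9684
  t3: +0.9656
  t4: -2.7222
  t5: +4.8457
  t6: +6.5548
  t7: -0.7787
  t8: +4.6208
Σ = +15.4197 → |volume| = 15.42

Directed edges: 24 total, each appears once with its reverse present → watertight.

15.42 WATERTIGHT


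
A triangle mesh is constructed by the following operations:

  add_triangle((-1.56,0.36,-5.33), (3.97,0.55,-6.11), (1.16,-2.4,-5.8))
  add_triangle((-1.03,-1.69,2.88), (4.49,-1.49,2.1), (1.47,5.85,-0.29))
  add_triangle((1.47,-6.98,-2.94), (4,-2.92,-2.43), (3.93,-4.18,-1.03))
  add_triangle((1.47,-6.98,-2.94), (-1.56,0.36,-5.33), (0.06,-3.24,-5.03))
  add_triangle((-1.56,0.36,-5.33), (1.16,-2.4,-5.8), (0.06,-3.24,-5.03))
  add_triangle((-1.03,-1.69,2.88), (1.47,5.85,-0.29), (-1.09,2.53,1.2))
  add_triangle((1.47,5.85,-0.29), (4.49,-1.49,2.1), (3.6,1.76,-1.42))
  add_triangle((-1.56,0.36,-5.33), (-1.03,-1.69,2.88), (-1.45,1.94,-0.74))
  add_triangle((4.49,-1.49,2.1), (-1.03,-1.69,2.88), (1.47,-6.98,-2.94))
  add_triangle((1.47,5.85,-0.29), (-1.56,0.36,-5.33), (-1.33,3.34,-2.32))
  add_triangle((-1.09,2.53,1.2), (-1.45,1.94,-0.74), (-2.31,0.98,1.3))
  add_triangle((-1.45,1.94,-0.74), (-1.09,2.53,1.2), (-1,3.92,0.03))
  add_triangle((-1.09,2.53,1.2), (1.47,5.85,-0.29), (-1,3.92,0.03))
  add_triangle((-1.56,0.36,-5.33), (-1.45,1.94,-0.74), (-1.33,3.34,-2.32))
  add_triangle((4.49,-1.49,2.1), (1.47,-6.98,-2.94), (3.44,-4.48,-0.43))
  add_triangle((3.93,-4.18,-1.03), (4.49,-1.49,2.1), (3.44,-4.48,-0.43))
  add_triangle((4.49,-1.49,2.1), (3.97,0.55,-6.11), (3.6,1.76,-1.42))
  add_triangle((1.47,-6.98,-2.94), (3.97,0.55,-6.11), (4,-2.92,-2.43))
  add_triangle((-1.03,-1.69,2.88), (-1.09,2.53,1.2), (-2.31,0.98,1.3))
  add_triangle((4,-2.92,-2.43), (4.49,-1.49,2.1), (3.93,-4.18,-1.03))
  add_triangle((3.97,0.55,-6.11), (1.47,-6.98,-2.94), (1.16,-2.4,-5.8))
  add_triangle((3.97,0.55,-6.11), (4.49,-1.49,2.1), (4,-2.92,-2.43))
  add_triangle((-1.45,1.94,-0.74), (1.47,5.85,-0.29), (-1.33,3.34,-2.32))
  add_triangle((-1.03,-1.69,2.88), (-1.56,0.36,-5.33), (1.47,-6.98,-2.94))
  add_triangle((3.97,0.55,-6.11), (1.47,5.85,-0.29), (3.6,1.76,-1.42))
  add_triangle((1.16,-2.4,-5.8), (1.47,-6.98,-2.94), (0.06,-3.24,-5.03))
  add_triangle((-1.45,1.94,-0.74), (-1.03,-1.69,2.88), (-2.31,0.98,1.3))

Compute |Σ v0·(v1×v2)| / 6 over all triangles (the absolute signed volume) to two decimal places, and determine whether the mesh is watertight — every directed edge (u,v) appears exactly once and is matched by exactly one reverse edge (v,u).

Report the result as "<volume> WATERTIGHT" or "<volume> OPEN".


217.44 OPEN

Per-triangle v0·(v1×v2)/6:
  t1: +14.6291
  t2: +14.4577
  t3: +7.1348
  t4: +2.3598
  t5: +5.2872
  t6: +3.9227
  t7: +12.5590
  t8: +4.7832
  t9: +21.8479
  t10: +7.7686
  t11: +1.5378
  t12: +0.9560
  t13: +2.1878
  t14: +2.3949
  t15: +0.8431
  t16: +2.7773
  t17: +13.2777
  t18: +19.2688
  t19: +2.3115
  t20: +5.8375
  t21: +17.9346
  t22: +15.5051
  t23: +2.7081
  t24: +15.0396
  t25: +13.7484
  t26: +6.2583
  t27: +0.1009
Σ = +217.4375 → |volume| = 217.44

Directed edges: 81 total; 9 unmatched, e.g. (-1.56,0.36,-5.33)→(3.97,0.55,-6.11) → open.


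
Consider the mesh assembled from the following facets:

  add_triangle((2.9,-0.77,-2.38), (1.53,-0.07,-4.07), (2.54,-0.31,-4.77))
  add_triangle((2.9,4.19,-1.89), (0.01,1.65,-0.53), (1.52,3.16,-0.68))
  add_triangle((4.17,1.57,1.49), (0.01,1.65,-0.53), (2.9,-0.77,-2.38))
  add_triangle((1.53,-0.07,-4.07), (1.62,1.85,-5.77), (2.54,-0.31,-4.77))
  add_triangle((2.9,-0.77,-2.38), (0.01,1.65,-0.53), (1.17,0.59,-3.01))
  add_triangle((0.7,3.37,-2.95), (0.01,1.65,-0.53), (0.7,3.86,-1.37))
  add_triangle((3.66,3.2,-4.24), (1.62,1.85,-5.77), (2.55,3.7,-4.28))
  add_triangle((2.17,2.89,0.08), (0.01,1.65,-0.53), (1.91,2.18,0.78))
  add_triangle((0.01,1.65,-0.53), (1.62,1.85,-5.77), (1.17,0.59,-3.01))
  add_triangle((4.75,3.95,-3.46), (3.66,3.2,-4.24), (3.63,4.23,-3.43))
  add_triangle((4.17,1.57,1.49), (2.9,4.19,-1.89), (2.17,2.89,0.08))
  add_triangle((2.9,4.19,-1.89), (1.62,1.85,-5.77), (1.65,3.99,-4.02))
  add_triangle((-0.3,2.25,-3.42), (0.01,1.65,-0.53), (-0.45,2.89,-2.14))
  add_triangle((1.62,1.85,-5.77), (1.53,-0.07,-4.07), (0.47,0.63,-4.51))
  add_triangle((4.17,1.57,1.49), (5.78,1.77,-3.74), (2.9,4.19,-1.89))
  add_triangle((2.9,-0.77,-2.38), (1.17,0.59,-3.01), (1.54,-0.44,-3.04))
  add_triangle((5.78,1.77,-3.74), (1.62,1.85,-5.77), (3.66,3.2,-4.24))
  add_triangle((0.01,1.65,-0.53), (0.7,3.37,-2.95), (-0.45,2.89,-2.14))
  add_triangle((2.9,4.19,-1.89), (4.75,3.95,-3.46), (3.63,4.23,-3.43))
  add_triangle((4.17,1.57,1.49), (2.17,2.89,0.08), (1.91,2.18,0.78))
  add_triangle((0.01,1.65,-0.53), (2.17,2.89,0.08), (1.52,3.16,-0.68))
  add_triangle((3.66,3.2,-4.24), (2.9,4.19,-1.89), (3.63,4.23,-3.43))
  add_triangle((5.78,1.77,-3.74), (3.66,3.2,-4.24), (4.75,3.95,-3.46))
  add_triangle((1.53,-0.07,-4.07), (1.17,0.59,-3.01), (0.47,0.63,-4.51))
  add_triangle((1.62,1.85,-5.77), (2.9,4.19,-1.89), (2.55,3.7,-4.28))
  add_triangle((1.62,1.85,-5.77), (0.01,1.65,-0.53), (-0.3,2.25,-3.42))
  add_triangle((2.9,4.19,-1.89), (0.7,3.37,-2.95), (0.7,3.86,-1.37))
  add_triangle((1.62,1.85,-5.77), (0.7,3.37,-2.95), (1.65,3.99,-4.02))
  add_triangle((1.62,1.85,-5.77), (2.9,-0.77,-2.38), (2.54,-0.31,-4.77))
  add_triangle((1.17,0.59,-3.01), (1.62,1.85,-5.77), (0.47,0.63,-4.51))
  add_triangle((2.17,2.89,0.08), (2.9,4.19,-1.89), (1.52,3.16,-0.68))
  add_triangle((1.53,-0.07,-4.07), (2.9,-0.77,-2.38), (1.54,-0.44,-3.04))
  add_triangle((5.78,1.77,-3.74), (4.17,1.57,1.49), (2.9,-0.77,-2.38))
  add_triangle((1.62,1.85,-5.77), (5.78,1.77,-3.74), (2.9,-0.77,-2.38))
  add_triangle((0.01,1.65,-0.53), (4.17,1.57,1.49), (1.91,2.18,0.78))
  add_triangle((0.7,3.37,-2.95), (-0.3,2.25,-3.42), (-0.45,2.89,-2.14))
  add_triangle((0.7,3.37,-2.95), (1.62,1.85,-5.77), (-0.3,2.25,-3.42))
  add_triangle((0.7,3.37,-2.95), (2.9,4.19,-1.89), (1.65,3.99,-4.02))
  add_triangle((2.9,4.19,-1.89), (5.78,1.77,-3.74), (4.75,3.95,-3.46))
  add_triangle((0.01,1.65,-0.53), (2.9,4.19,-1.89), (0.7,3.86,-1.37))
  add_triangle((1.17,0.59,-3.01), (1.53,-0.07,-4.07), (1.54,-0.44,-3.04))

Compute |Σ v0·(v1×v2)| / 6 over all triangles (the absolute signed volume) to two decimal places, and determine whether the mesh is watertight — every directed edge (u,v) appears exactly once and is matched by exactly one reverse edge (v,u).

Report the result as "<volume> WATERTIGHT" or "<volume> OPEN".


Per-triangle v0·(v1×v2)/6:
  t1: +0.0593
  t2: +0.4894
  t3: -4.5990
  t4: +0.9026
  t5: -1.4102
  t6: +0.3232
  t7: +3.1416
  t8: +0.3503
  t9: -0.4124
  t10: +1.4121
  t11: +2.7186
  t12: +4.3577
  t13: -0.2423
  t14: +1.3567
  t15: +13.3260
  t16: -0.8040
  t17: +7.0163
  t18: +0.4665
  t19: +1.3197
  t20: +0.8465
  t21: +0.2178
  t22: -0.1644
  t23: +3.7255
  t24: -0.5519
  t25: -0.6566
  t26: -1.6397
  t27: +2.3918
  t28: +1.5485
  t29: +2.1774
  t30: -0.5422
  t31: +0.7329
  t32: +0.3310
  t33: +6.5476
  t34: +8.1987
  t35: -0.6533
  t36: +1.0236
  t37: +2.7956
  t38: +1.4211
  t39: +1.1968
  t40: +0.0016
  t41: -0.1830
Σ = +58.5373 → |volume| = 58.54

Directed edges: 123 total; 3 unmatched, e.g. (2.55,3.7,-4.28)→(3.66,3.2,-4.24) → open.

58.54 OPEN


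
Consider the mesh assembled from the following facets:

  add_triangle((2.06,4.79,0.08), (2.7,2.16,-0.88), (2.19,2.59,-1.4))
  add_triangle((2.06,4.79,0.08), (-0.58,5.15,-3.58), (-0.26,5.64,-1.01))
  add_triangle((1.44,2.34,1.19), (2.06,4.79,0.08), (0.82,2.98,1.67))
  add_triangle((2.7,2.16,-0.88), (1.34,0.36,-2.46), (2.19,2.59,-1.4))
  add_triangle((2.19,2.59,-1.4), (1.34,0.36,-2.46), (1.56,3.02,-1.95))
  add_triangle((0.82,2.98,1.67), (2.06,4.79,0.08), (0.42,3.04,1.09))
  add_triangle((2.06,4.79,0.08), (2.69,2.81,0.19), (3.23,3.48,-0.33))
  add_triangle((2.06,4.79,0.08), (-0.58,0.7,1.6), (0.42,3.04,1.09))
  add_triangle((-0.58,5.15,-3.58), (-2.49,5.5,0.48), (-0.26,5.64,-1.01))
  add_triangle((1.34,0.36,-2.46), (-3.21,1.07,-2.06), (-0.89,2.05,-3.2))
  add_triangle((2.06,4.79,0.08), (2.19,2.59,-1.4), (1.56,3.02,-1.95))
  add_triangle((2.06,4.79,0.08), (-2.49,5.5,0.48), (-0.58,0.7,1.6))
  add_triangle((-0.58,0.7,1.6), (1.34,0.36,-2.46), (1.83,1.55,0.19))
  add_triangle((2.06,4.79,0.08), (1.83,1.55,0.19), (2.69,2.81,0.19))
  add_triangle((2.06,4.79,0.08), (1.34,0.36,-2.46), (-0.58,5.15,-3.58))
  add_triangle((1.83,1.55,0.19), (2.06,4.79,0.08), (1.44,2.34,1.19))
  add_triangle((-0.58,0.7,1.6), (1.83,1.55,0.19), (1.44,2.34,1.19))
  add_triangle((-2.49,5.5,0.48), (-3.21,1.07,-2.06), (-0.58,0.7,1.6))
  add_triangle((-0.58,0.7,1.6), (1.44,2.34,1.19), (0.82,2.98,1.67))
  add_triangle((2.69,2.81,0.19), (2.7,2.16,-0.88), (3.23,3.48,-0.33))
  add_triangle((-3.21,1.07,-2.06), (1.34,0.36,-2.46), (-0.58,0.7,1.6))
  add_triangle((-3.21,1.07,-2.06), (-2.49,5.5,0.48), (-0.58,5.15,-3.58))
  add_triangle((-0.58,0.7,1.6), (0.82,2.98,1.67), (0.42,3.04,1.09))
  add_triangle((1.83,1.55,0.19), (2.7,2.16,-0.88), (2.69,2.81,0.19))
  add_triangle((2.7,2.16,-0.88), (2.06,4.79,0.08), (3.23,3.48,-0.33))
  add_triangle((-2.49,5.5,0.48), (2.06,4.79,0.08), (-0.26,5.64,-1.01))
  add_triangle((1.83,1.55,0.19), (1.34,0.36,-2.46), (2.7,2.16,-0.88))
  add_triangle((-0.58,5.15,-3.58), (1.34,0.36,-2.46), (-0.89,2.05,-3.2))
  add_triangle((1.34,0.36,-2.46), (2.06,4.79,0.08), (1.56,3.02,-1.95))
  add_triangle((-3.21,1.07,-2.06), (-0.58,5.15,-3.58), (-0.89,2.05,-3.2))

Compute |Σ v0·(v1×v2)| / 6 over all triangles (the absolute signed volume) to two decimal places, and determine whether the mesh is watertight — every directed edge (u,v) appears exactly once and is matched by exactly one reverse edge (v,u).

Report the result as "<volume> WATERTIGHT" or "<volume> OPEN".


Per-triangle v0·(v1×v2)/6:
  t1: +1.2536
  t2: +5.3961
  t3: +0.9850
  t4: +0.9828
  t5: +1.1136
  t6: +0.7649
  t7: +0.6570
  t8: -0.3943
  t9: +6.0591
  t10: +1.9797
  t11: +1.4176
  t12: +5.8836
  t13: -0.5519
  t14: +0.0612
  t15: +8.9708
  t16: +1.0121
  t17: +0.1893
  t18: +4.3642
  t19: +0.4310
  t20: +0.2161
  t21: -1.7511
  t22: +13.5248
  t23: +0.4853
  t24: +0.1916
  t25: +0.7189
  t26: +5.1122
  t27: +0.1737
  t28: +3.3534
  t29: -1.3785
  t30: +3.9622
Σ = +65.1842 → |volume| = 65.18

Directed edges: 90 total, each appears once with its reverse present → watertight.

65.18 WATERTIGHT


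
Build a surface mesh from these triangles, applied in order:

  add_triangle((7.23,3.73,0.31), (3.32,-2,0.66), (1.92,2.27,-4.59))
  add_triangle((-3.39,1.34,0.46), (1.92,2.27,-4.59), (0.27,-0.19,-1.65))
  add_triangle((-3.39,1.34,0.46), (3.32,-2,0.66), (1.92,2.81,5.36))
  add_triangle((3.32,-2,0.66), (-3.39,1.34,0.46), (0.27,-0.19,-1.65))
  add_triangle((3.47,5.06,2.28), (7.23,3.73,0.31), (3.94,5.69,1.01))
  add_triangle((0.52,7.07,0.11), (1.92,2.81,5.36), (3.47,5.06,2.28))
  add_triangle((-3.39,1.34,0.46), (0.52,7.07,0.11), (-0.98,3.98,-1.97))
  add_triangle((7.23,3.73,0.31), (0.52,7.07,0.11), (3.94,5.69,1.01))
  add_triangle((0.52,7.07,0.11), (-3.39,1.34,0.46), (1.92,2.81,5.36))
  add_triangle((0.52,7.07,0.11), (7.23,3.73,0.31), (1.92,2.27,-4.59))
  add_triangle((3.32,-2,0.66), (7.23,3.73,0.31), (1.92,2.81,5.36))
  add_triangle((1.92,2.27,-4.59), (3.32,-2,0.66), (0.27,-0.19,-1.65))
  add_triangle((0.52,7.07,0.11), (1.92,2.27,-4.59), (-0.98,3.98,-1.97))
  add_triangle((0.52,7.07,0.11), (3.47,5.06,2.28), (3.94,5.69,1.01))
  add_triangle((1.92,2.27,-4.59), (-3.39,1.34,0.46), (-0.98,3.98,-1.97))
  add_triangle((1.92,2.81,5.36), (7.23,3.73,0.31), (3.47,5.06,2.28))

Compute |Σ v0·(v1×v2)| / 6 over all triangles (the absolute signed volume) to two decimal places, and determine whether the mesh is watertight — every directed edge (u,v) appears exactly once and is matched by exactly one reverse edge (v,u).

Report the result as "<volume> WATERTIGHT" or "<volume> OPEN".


192.17 WATERTIGHT

Per-triangle v0·(v1×v2)/6:
  t1: +20.1056
  t2: +2.9647
  t3: +4.4230
  t4: +0.6791
  t5: +6.0786
  t6: +14.9619
  t7: +9.0112
  t8: +6.5069
  t9: +22.7401
  t10: +38.4300
  t11: +24.7469
  t12: +3.3055
  t13: +11.1339
  t14: +5.7706
  t15: +5.1892
  t16: +16.1221
Σ = +192.1691 → |volume| = 192.17

Directed edges: 48 total, each appears once with its reverse present → watertight.


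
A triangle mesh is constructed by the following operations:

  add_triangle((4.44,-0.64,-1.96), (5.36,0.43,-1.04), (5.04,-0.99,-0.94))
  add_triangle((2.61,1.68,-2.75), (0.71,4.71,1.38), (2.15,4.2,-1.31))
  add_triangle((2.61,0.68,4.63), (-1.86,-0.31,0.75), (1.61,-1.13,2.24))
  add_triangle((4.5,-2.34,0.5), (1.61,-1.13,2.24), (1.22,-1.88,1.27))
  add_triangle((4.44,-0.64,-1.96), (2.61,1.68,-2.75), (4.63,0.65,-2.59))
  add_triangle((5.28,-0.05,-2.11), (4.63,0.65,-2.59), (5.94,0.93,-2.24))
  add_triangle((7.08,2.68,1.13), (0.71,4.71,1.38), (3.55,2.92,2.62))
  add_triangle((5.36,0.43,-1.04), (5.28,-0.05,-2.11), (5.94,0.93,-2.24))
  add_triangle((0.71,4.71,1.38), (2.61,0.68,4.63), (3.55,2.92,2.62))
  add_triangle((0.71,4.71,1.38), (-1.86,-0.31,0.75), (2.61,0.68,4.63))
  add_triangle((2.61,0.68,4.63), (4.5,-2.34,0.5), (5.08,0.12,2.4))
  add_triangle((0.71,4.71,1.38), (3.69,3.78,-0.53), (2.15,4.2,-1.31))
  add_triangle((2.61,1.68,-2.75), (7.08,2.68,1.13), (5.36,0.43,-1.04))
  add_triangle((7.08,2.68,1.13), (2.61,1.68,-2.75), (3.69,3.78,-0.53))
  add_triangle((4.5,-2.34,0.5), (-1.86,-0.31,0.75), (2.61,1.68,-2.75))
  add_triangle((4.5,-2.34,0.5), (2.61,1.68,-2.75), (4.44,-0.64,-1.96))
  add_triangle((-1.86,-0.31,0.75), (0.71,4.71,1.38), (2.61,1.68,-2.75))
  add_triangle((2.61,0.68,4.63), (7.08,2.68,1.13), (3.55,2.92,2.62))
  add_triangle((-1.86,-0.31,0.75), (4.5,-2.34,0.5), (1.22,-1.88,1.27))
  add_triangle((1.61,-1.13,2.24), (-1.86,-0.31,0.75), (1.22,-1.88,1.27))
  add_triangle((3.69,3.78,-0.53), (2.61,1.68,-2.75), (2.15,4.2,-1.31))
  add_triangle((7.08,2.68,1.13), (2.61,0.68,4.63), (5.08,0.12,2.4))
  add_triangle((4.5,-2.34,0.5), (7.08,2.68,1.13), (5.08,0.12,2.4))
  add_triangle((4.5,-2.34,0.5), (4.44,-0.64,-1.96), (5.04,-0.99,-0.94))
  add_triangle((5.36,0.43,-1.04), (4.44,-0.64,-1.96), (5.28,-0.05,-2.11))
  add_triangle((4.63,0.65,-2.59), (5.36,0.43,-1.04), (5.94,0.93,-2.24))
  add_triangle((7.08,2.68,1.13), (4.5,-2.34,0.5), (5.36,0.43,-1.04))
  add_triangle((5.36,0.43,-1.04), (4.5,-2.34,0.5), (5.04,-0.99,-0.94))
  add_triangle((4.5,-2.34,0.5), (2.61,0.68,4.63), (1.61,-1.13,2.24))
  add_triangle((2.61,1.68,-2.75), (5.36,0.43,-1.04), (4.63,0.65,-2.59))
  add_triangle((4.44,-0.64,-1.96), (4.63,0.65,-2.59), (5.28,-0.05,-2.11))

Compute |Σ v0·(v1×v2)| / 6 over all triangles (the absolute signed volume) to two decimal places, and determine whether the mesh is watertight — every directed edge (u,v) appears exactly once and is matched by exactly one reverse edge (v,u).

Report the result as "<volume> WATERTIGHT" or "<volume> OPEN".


106.53 OPEN

Per-triangle v0·(v1×v2)/6:
  t1: +1.4020
  t2: -0.8395
  t3: +2.6827
  t4: +1.6764
  t5: +0.7267
  t6: +0.7237
  t7: +8.4053
  t8: +0.8998
  t9: +7.3433
  t10: +7.9619
  t11: +6.1845
  t12: +4.2729
  t13: +7.5223
  t14: +7.9913
  t15: +0.7328
  t16: -1.7836
  t17: +3.0595
  t18: +8.5829
  t19: +0.1930
  t20: +1.1022
  t21: +3.5297
  t22: +8.3864
  t23: +8.0467
  t24: +1.1233
  t25: +0.5013
  t26: -0.4147
  t27: +8.6320
  t28: +1.6189
  t29: +4.1022
  t30: +1.6641
  t31: +0.5026
Σ = +106.5325 → |volume| = 106.53

Directed edges: 93 total; 3 unmatched, e.g. (7.08,2.68,1.13)→(0.71,4.71,1.38) → open.


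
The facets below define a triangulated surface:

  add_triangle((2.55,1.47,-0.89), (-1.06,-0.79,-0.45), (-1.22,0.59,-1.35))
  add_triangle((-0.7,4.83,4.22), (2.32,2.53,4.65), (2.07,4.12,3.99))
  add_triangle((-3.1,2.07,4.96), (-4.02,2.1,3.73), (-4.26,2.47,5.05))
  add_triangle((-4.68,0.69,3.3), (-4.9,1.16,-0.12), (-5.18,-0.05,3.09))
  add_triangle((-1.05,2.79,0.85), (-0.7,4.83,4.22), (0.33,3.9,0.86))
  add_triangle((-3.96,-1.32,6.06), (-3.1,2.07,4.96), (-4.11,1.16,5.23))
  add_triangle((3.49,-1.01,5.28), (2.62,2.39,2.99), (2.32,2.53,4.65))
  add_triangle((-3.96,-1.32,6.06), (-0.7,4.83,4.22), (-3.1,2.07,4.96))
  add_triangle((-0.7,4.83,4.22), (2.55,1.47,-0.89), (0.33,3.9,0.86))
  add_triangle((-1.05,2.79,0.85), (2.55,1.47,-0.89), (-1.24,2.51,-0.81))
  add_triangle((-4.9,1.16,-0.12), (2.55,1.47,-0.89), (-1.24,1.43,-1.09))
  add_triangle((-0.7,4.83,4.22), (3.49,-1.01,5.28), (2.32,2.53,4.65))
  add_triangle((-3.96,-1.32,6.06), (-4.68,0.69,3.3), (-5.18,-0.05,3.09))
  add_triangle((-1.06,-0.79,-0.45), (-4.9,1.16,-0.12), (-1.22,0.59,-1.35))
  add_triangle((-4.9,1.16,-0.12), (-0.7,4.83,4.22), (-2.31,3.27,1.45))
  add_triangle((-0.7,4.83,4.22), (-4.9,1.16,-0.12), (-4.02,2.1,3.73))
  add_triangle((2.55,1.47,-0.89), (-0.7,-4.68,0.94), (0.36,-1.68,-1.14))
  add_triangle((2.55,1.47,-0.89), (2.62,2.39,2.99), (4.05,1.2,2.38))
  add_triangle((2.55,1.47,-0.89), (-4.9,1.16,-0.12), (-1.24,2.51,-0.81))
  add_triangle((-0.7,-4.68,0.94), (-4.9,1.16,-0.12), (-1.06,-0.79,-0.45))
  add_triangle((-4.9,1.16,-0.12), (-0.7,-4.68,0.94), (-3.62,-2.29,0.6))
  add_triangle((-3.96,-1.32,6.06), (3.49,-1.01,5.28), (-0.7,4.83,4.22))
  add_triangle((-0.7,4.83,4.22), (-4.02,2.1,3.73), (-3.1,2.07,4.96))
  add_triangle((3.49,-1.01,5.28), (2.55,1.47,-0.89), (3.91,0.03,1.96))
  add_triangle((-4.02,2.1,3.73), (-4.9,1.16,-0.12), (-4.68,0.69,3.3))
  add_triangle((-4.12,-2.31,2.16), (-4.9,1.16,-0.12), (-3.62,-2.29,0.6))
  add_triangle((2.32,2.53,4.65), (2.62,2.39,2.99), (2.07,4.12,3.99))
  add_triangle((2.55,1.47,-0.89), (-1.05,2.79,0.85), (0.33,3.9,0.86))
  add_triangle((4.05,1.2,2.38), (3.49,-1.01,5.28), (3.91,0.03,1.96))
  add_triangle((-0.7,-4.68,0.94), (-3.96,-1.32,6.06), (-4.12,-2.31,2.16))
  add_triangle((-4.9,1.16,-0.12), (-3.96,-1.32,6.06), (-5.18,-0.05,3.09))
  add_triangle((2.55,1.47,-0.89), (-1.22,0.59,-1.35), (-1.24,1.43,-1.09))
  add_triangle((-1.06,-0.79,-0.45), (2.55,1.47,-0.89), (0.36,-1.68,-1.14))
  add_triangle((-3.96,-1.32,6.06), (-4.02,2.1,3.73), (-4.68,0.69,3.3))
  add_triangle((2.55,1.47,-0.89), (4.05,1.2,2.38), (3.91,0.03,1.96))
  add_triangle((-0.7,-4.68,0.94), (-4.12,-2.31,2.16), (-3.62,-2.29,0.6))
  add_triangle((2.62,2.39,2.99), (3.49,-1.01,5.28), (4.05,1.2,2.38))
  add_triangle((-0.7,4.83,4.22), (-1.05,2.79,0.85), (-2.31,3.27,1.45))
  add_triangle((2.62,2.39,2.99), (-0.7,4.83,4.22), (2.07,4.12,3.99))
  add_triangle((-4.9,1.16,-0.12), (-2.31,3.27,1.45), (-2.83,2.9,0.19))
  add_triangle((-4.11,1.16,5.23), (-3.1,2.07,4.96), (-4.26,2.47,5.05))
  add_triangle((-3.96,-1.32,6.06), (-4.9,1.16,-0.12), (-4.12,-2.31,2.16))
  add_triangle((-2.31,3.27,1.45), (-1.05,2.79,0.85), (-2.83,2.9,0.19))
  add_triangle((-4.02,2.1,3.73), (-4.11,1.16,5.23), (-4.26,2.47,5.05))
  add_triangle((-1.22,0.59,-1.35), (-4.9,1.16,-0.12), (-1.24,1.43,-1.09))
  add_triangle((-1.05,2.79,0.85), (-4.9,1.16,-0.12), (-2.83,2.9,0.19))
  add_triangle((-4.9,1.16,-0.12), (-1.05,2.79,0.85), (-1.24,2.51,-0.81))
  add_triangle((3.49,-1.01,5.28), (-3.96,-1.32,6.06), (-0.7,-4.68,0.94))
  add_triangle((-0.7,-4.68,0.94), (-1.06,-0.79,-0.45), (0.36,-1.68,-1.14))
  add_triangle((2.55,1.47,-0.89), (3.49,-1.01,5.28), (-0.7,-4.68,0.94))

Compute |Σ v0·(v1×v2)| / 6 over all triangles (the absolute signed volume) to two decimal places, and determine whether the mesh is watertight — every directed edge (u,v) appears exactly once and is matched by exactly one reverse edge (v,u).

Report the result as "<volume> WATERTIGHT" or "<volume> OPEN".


Per-triangle v0·(v1×v2)/6:
  t1: +0.5857
  t2: +4.3935
  t3: -0.0102
  t4: +2.4611
  t5: +2.4682
  t6: +2.5309
  t7: +3.9011
  t8: +5.7273
  t9: +4.0992
  t10: +2.4560
  t11: +0.9105
  t12: +6.7617
  t13: +2.9094
  t14: +1.2265
  t15: +3.6842
  t16: +10.6096
  t17: +2.4017
  t18: +3.3011
  t19: +0.4037
  t20: +2.4917
  t21: +0.2653
  t22: +40.0091
  t23: +5.1544
  t24: -1.8721
  t25: +4.5089
  t26: +3.9629
  t27: +1.6573
  t28: +0.6448
  t29: +2.9257
  t30: +12.0832
  t31: -0.4868
  t32: +0.7817
  t33: +0.5806
  t34: +5.1715
  t35: +1.9823
  t36: +3.9235
  t37: +5.5184
  t38: +1.6153
  t39: -1.0042
  t40: +2.1671
  t41: +1.1852
  t42: +12.3512
  t43: +0.7149
  t44: +0.9578
  t45: +0.9646
  t46: -1.0567
  t47: +3.2033
  t48: +31.3580
  t49: +1.3756
  t50: +10.9168
Σ = +214.8728 → |volume| = 214.87

Directed edges: 150 total; 6 unmatched, e.g. (-4.11,1.16,5.23)→(-3.96,-1.32,6.06) → open.

214.87 OPEN


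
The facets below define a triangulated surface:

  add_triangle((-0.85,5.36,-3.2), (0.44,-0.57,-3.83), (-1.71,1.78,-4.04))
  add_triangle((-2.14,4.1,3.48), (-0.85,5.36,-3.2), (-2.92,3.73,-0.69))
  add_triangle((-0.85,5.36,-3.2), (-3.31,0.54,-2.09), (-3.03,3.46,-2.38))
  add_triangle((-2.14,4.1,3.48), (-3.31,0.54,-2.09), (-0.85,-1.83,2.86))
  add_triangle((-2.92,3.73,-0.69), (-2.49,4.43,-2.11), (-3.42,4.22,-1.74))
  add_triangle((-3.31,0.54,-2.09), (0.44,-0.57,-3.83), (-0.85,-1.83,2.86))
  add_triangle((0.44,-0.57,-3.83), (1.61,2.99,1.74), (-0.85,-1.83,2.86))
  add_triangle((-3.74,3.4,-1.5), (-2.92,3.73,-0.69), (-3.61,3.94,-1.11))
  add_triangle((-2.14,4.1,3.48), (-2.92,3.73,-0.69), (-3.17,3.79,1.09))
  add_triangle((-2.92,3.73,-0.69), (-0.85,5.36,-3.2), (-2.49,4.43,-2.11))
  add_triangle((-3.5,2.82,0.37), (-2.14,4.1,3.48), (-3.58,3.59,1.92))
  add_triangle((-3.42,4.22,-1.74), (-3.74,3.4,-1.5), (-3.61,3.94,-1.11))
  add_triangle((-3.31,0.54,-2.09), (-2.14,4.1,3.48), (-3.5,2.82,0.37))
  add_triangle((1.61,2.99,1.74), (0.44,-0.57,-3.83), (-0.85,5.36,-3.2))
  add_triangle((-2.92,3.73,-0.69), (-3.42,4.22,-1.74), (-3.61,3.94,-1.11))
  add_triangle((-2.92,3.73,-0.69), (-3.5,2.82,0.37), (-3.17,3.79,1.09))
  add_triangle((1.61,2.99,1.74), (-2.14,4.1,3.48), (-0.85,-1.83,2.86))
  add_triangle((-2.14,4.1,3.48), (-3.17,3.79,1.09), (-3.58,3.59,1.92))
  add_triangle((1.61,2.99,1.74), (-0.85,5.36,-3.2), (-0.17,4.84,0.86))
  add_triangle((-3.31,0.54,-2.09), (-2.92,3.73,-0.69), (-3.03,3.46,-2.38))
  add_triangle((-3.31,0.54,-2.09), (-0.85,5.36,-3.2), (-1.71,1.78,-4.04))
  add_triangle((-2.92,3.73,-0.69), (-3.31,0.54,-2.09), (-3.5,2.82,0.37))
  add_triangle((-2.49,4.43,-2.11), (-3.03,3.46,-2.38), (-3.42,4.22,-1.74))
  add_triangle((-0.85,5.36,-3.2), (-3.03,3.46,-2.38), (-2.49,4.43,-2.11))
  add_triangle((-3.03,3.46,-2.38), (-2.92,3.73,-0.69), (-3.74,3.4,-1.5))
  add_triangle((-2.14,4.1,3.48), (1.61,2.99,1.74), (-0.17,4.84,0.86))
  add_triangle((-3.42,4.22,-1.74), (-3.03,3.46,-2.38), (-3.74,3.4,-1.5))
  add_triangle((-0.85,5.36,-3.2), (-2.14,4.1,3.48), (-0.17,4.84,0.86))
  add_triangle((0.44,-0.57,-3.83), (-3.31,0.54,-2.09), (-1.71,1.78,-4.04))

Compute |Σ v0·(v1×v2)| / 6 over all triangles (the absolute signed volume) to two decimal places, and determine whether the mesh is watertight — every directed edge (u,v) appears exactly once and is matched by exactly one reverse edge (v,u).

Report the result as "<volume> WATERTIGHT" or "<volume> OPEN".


101.08 OPEN

Per-triangle v0·(v1×v2)/6:
  t1: +6.2488
  t2: +10.2850
  t3: +3.0127
  t4: +12.2755
  t5: +0.6767
  t6: +5.3949
  t7: +1.6970
  t8: -0.0291
  t9: +1.7260
  t10: +1.3417
  t11: -0.7972
  t12: +0.3851
  t13: +0.6556
  t14: +8.8654
  t15: +0.2859
  t16: +1.3265
  t17: +8.5776
  t18: +1.5618
  t19: +5.0994
  t20: +2.7255
  t21: +6.3215
  t22: +3.1994
  t23: +0.7827
  t24: +1.6873
  t25: -0.9924
  t26: +5.7527
  t27: +0.6446
  t28: +8.1545
  t29: +4.2152
Σ = +101.0802 → |volume| = 101.08

Directed edges: 87 total; 3 unmatched, e.g. (-3.58,3.59,1.92)→(-3.5,2.82,0.37) → open.


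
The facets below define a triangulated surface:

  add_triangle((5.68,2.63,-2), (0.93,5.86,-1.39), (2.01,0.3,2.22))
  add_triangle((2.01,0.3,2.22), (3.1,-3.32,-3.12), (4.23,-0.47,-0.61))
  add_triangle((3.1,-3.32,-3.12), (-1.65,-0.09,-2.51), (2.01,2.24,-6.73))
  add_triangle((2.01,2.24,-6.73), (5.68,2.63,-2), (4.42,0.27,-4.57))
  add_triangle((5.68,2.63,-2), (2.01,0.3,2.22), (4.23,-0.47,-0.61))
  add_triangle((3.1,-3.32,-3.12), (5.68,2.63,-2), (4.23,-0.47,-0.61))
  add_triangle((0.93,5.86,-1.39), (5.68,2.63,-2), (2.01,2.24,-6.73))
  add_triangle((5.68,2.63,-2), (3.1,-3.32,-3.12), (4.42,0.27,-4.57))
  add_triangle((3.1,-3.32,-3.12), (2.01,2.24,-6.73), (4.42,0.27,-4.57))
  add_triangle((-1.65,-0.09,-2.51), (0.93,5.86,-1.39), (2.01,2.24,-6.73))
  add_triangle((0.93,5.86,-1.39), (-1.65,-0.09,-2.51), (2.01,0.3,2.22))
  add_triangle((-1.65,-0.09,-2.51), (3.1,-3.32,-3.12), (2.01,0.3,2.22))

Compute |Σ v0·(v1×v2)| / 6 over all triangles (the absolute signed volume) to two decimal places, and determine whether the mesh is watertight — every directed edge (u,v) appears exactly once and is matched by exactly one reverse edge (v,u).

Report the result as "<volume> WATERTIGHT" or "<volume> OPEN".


124.64 WATERTIGHT

Per-triangle v0·(v1×v2)/6:
  t1: +14.4137
  t2: +4.2789
  t3: +13.9818
  t4: +13.8638
  t5: +6.2061
  t6: +8.6226
  t7: +29.6363
  t8: +10.1553
  t9: +11.8931
  t10: +13.9931
  t11: -1.1913
  t12: -1.2139
Σ = +124.6394 → |volume| = 124.64

Directed edges: 36 total, each appears once with its reverse present → watertight.


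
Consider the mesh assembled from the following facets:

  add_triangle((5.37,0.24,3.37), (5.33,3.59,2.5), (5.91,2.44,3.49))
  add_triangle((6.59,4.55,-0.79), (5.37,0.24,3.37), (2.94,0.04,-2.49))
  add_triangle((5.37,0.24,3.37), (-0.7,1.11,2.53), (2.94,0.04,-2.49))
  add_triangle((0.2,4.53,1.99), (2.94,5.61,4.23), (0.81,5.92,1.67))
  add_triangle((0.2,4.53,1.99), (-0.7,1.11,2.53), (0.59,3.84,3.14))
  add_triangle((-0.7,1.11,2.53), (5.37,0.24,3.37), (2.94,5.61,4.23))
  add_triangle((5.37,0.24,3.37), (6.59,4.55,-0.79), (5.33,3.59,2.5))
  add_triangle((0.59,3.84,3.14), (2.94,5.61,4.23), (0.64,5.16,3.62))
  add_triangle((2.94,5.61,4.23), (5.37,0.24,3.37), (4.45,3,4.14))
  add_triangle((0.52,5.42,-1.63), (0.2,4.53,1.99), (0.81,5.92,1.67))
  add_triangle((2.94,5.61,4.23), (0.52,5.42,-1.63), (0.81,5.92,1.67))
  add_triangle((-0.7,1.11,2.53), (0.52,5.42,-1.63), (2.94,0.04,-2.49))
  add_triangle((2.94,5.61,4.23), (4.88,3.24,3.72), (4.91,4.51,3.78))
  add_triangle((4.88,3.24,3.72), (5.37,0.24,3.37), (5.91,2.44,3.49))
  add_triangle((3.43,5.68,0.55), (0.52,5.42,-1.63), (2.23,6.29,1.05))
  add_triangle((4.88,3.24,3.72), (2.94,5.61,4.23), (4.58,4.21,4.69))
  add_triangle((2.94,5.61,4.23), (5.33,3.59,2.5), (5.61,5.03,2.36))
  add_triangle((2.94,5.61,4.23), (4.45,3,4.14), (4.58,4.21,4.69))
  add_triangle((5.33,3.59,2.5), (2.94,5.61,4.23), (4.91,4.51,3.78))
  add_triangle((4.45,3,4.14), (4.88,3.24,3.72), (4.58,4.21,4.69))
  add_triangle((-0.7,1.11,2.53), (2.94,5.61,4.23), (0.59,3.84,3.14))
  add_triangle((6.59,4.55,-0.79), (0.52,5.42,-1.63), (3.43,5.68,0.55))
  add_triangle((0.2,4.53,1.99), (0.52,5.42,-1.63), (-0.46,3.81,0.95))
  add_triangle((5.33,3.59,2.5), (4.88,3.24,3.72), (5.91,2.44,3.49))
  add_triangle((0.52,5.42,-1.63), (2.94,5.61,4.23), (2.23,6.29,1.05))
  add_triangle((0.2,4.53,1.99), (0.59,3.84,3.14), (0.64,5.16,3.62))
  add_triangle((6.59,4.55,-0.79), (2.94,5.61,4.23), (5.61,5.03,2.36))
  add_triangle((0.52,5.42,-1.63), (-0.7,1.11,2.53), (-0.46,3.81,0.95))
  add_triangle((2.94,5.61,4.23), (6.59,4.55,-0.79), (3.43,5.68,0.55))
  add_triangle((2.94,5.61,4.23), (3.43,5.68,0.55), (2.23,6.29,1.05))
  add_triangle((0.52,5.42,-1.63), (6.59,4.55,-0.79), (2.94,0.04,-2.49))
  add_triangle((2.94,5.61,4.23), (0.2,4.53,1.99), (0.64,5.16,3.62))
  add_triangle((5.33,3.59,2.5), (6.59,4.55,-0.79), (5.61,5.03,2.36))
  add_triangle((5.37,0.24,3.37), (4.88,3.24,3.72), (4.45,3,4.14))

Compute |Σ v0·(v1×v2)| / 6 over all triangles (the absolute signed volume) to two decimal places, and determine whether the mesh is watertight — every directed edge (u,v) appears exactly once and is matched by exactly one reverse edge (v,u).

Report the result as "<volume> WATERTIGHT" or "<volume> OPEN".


Per-triangle v0·(v1×v2)/6:
  t1: +0.9887
  t2: +16.9135
  t3: -4.1851
  t4: +2.6230
  t5: +1.4701
  t6: +12.1233
  t7: +11.5582
  t8: +0.8321
  t9: -0.6274
  t10: +1.4642
  t11: +6.1922
  t12: -5.7905
  t13: +1.9117
  t14: +1.8724
  t15: +4.3484
  t16: +1.6751
  t17: +4.0443
  t18: +0.0898
  t19: +1.7160
  t20: +0.6667
  t21: +1.9585
  t22: +11.0452
  t23: +2.0558
  t24: +1.9287
  t25: +2.3119
  t26: +0.0226
  t27: +6.1029
  t28: -0.6088
  t29: +12.8889
  t30: +5.2869
  t31: +15.3081
  t32: +2.2013
  t33: +4.2875
  t34: +1.9957
Σ = +126.6721 → |volume| = 126.67

Directed edges: 102 total; 6 unmatched, e.g. (0.2,4.53,1.99)→(-0.7,1.11,2.53) → open.

126.67 OPEN


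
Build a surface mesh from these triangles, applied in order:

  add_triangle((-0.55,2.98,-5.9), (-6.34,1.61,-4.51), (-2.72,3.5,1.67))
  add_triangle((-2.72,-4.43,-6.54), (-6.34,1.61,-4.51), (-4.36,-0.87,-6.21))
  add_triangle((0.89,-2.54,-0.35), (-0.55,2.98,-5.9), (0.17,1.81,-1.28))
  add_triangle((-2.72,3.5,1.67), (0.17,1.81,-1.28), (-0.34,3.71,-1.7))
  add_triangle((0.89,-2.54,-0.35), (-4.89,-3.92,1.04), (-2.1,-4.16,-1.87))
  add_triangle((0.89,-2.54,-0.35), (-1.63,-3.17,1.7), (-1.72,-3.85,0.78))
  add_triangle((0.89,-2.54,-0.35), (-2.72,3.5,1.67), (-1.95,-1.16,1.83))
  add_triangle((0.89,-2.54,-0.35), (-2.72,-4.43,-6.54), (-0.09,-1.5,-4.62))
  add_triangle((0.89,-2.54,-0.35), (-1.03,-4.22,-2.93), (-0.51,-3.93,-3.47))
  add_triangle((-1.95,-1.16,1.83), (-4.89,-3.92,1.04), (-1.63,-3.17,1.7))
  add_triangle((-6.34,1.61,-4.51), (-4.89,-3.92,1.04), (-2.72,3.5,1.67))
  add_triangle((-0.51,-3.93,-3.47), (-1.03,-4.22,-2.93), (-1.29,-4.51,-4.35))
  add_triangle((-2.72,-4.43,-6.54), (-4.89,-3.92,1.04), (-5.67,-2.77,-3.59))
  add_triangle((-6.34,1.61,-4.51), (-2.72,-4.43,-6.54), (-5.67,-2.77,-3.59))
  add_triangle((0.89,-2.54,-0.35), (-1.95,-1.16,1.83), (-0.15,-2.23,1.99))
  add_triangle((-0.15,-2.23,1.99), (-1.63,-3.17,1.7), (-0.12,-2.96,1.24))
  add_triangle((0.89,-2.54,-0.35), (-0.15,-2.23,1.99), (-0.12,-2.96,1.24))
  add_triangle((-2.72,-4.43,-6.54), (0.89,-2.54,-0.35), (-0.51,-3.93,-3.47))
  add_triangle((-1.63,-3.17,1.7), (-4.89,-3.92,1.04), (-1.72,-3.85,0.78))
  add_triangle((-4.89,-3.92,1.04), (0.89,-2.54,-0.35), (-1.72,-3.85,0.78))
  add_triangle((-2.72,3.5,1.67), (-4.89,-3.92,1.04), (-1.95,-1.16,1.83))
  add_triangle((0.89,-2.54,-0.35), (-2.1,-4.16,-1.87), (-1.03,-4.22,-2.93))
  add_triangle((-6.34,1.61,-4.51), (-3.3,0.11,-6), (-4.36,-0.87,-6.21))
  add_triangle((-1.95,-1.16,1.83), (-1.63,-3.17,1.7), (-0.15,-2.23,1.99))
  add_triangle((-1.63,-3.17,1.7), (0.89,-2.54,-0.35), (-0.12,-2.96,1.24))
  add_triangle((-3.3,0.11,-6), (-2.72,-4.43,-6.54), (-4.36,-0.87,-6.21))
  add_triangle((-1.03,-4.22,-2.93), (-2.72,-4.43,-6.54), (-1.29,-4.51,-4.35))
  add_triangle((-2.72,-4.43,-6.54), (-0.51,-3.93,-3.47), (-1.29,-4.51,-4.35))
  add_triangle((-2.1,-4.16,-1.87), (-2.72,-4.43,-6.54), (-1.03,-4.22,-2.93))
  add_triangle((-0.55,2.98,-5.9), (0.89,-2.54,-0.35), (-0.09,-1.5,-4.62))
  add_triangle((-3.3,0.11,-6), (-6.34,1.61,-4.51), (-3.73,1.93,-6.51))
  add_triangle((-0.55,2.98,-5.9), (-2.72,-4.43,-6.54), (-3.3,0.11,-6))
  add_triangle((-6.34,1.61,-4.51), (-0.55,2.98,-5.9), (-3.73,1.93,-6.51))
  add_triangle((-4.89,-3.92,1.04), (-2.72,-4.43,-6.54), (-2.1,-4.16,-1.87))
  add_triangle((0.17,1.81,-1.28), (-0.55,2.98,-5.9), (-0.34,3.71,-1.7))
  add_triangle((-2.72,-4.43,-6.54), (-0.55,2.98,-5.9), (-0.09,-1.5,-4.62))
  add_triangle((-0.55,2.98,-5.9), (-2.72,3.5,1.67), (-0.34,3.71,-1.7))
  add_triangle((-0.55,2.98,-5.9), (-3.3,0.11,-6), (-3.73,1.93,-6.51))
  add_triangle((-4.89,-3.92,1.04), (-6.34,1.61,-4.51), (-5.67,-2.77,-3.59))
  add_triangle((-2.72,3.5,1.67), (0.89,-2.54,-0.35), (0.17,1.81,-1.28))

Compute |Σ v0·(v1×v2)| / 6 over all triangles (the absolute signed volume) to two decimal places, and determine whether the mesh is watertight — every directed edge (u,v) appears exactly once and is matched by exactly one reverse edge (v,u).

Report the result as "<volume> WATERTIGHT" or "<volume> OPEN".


239.35 WATERTIGHT

Per-triangle v0·(v1×v2)/6:
  t1: +27.1718
  t2: +7.1986
  t3: +1.8285
  t4: +0.0114
  t5: +5.8183
  t6: +1.2557
  t7: -0.0734
  t8: +6.4366
  t9: +1.2339
  t10: +2.5940
  t11: +33.0752
  t12: +0.4837
  t13: +19.0921
  t14: +22.8846
  t15: -1.5071
  t16: +0.7711
  t17: +0.4756
  t18: -0.5595
  t19: +2.0966
  t20: +1.4219
  t21: +6.1934
  t22: +2.1598
  t23: +5.2397
  t24: +1.2039
  t25: +0.8652
  t26: +5.1602
  t27: +0.9436
  t28: +0.6964
  t29: +3.8164
  t30: +2.5678
  t31: +6.7599
  t32: +14.7806
  t33: +5.8541
  t34: +10.1207
  t35: +1.0189
  t36: +10.5458
  t37: +7.2876
  t38: +5.3090
  t39: +17.6819
  t40: -0.5627
Σ = +239.3521 → |volume| = 239.35

Directed edges: 120 total, each appears once with its reverse present → watertight.


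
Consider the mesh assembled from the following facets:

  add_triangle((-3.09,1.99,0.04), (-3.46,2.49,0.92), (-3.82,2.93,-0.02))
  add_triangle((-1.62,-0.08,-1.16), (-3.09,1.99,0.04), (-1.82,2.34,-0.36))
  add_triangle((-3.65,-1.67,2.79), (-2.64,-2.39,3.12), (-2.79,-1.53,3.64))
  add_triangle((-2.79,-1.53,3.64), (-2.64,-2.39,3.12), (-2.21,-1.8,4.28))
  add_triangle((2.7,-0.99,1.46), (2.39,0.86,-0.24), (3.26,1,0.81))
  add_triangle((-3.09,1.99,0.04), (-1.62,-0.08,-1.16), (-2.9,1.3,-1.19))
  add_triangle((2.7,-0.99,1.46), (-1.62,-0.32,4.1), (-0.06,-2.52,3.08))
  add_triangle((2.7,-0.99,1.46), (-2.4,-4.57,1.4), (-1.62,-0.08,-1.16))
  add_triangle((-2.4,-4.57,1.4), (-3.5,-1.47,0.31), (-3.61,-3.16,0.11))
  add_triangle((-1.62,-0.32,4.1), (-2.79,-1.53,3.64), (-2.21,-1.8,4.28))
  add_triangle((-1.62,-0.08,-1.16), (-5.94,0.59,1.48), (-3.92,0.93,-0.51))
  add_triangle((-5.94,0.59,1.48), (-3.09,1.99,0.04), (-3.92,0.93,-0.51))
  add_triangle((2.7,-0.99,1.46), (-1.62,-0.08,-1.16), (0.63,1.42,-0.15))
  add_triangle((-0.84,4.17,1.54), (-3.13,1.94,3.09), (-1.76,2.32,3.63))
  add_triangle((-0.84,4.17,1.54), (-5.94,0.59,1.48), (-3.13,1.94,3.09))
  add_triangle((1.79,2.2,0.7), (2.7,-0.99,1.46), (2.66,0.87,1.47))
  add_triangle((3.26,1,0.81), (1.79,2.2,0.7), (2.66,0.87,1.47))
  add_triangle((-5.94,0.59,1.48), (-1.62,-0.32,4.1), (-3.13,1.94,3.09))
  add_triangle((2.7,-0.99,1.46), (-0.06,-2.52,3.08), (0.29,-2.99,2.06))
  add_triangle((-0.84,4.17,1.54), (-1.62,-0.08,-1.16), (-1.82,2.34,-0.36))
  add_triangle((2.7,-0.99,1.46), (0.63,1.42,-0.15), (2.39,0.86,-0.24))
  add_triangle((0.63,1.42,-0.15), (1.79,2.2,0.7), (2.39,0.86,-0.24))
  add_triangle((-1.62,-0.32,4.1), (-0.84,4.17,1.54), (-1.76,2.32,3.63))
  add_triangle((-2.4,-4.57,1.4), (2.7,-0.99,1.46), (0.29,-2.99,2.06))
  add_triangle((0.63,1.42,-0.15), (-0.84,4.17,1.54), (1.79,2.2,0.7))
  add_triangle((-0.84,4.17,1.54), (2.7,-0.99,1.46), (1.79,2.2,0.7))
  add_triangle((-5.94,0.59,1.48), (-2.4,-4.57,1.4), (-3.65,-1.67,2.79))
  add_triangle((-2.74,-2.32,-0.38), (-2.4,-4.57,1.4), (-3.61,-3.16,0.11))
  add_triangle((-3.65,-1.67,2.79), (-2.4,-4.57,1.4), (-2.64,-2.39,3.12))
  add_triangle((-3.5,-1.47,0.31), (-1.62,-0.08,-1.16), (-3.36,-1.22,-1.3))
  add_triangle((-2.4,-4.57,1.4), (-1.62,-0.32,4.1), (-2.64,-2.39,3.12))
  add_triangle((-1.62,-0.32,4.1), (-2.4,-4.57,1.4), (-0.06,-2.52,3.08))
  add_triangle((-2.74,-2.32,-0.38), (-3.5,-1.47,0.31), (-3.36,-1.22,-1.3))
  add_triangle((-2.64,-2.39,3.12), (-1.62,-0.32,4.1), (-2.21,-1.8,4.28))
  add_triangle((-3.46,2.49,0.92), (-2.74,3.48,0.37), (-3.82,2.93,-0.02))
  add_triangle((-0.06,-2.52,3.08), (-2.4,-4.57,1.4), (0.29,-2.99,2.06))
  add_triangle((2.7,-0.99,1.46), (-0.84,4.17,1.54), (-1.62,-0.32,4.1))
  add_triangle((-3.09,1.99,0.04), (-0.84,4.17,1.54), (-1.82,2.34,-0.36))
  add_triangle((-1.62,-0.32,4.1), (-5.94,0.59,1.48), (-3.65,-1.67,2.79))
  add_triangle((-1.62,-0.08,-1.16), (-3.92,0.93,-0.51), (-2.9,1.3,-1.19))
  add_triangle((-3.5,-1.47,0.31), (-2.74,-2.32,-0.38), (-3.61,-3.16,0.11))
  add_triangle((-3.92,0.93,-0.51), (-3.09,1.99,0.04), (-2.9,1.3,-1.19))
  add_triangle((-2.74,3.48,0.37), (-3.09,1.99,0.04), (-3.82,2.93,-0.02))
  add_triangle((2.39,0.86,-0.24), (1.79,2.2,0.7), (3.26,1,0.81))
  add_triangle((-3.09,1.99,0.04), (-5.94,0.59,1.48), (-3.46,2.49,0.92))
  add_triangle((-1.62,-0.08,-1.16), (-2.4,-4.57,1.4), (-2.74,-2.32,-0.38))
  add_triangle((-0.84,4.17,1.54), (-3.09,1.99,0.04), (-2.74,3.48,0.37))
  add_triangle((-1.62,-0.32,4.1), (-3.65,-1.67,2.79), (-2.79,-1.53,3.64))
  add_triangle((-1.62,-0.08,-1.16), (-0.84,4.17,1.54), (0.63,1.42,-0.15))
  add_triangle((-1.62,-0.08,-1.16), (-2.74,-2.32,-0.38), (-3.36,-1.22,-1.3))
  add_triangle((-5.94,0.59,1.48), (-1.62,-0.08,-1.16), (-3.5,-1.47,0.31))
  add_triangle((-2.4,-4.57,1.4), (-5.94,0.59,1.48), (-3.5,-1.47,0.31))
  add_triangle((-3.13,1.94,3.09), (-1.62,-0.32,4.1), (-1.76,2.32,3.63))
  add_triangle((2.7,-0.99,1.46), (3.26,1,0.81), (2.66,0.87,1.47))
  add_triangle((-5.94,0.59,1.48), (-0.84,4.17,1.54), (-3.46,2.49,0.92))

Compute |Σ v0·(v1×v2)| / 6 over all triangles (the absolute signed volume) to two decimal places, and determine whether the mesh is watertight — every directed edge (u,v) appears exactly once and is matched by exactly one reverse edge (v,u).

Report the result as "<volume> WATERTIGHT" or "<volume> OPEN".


Per-triangle v0·(v1×v2)/6:
  t1: +0.2211
  t2: +0.9322
  t3: +0.9140
  t4: +0.7006
  t5: +0.7693
  t6: -0.3649
  t7: +4.4119
  t8: +1.5147
  t9: +1.5744
  t10: +0.9123
  t11: +1.1915
  t12: +2.0865
  t13: +0.3598
  t14: +3.1471
  t15: +7.1999
  t16: -0.2631
  t17: +0.7182
  t18: +7.0614
  t19: +1.8618
  t20: -0.3324
  t21: -0.7551
  t22: +0.4719
  t23: +0.5430
  t24: +1.1668
  t25: +0.9751
  t26: +3.0289
  t27: +7.3383
  t28: +0.6259
  t29: +2.6400
  t30: +0.4142
  t31: +1.5806
  t32: +6.4035
  t33: +1.1591
  t34: -0.6486
  t35: +0.8634
  t36: +2.1693
  t37: +9.4680
  t38: +1.6366
  t39: +6.5425
  t40: +0.6261
  t41: +0.4540
  t42: +0.8441
  t43: -0.1423
  t44: +0.7655
  t45: +1.6474
  t46: +0.0619
  t47: -0.7257
  t48: +0.8275
  t49: +1.4866
  t50: +0.2021
  t51: +2.6797
  t52: +4.1188
  t53: +2.9107
  t54: +0.8225
  t55: +2.5933
Σ = +99.4122 → |volume| = 99.41

Directed edges: 165 total; 3 unmatched, e.g. (-3.46,2.49,0.92)→(-2.74,3.48,0.37) → open.

99.41 OPEN


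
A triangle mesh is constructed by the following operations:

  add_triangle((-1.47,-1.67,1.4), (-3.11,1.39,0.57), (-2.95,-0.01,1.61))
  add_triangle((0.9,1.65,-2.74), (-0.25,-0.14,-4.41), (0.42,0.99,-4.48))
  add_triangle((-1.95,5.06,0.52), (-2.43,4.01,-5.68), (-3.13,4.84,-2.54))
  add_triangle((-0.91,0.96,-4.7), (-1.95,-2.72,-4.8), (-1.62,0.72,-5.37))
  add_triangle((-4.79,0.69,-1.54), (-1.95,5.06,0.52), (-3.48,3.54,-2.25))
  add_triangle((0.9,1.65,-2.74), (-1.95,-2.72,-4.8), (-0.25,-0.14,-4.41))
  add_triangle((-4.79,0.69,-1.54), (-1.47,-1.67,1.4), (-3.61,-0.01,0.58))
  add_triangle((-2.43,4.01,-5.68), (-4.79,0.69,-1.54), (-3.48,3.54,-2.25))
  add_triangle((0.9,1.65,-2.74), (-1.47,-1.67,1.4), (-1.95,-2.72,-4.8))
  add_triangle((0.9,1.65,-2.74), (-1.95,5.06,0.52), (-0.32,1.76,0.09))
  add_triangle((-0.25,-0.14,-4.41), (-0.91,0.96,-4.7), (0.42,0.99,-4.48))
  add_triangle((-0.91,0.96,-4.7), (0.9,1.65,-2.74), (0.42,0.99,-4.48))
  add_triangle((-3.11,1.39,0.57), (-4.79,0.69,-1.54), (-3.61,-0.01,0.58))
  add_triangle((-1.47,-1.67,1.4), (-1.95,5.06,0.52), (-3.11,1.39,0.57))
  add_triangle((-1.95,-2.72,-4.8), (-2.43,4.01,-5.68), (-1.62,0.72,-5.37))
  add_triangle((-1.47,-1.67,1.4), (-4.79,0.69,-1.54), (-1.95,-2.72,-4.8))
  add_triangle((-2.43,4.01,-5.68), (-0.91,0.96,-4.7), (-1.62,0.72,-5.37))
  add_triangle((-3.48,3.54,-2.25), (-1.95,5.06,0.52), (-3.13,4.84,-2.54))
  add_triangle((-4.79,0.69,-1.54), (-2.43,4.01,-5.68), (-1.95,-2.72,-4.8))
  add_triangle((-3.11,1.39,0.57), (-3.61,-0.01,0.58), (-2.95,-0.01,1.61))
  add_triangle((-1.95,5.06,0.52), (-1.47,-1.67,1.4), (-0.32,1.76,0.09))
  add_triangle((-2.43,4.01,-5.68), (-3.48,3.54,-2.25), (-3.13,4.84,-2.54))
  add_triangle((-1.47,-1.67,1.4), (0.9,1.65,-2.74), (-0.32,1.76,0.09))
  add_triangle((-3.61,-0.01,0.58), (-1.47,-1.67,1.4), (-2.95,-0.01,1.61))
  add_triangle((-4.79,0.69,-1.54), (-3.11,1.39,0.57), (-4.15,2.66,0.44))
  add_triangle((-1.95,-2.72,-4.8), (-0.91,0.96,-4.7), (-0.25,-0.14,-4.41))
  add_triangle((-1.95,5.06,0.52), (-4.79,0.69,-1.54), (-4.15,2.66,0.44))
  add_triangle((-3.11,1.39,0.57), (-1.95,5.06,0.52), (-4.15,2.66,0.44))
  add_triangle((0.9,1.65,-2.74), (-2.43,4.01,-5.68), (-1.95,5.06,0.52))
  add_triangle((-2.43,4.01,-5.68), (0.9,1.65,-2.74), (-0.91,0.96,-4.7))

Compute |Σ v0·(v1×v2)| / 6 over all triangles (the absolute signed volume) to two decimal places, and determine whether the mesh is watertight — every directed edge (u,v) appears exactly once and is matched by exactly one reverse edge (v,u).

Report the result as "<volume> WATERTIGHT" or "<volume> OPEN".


100.13 WATERTIGHT

Per-triangle v0·(v1×v2)/6:
  t1: -0.5113
  t2: +0.0178
  t3: +4.2320
  t4: +1.3807
  t5: +7.0981
  t6: -0.1505
  t7: +1.8225
  t8: +8.5787
  t9: -1.2564
  t10: +0.7614
  t11: +1.0850
  t12: +1.0156
  t13: +1.9733
  t14: +2.6506
  t15: +3.6163
  t16: +10.7553
  t17: +1.6881
  t18: +2.6317
  t19: +23.9292
  t20: +0.9561
  t21: +0.3129
  t22: +3.4860
  t23: -0.9466
  t24: +1.1374
  t25: +1.2502
  t26: +2.5825
  t27: +4.8811
  t28: +0.7639
  t29: +10.0615
  t30: +4.3296
Σ = +100.1326 → |volume| = 100.13

Directed edges: 90 total, each appears once with its reverse present → watertight.
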